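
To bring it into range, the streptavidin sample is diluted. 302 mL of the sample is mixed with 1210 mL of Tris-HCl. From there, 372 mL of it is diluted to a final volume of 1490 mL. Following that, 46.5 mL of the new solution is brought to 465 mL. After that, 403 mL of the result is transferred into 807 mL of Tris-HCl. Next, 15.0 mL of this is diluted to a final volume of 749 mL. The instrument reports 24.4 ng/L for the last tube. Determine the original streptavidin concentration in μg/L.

Overall dilution factor = 5.007 × 4.005 × 10 × 3.002 × 49.93 = 3.01 × 10⁴.
Original = 24.4 ng/L × 3.01 × 10⁴ = 7.34 × 10⁵ ng/L = 734 μg/L.

734 μg/L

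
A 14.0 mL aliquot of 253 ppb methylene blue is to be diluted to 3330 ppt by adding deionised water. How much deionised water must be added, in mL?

3330 ppt = 3.33 ppb.
V₂ = C₁V₁/C₂ = 253 × 14.0 / 3.33 = 1064 mL.
Diluent to add = V₂ − V₁ = 1064 − 14.0 = 1050 mL.

1050 mL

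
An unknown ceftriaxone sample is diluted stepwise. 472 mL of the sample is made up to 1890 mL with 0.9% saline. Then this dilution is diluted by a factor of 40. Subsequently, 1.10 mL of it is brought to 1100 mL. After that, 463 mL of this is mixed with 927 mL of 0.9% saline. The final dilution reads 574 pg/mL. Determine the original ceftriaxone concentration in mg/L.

276 mg/L

Overall dilution factor = 4.004 × 40 × 1000 × 3.002 = 4.81 × 10⁵.
Original = 574 pg/mL × 4.81 × 10⁵ = 2.76 × 10⁸ pg/mL = 276 mg/L.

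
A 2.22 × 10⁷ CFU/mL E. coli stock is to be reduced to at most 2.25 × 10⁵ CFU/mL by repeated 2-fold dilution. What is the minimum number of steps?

Need 2ⁿ ≥ 98.7, so n ≥ log(98.7)/log(2) = 6.62.
Minimum whole steps: n = 7.

7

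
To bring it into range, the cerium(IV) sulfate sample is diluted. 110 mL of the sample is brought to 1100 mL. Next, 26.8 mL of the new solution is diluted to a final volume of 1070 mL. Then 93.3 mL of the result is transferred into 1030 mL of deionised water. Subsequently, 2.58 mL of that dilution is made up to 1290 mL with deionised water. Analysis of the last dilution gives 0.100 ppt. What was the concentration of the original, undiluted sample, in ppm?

Overall dilution factor = 10 × 39.93 × 12.04 × 500 = 2.40 × 10⁶.
Original = 0.100 ppt × 2.40 × 10⁶ = 2.40 × 10⁵ ppt = 0.240 ppm.

0.240 ppm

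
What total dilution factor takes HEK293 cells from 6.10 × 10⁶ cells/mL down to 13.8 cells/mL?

Factor = C₀/C_target = 6.10 × 10⁶ cells/mL / 13.8 cells/mL = 4.42 × 10⁵.

4.42 × 10⁵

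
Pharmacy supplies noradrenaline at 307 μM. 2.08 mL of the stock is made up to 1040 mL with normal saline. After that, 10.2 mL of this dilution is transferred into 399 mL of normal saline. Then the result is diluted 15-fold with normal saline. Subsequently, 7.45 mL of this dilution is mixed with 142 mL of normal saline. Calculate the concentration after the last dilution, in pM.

Overall dilution factor = 500 × 40.12 × 15 × 20.06 = 6.04 × 10⁶.
307 μM / 6.04 × 10⁶ = 5.09 × 10⁻⁵ μM = 50.9 pM.

50.9 pM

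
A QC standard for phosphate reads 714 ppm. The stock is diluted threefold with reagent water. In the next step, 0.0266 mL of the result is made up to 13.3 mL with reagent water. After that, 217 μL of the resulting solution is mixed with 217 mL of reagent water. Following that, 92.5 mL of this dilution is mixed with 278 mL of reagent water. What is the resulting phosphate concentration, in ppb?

0.119 ppb

Overall dilution factor = 3 × 500 × 1001 × 4.005 = 6.01 × 10⁶.
714 ppm / 6.01 × 10⁶ = 1.19 × 10⁻⁴ ppm = 0.119 ppb.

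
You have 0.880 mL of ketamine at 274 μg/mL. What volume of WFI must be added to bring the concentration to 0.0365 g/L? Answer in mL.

5.73 mL

0.0365 g/L = 36.5 μg/mL.
V₂ = C₁V₁/C₂ = 274 × 0.880 / 36.5 = 6.61 mL.
Diluent to add = V₂ − V₁ = 6.61 − 0.880 = 5.73 mL.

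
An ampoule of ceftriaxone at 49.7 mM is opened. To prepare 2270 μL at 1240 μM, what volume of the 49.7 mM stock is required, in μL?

1240 μM = 1.24 mM.
V₁ = C₂V₂/C₁ = 1.24 × 2270 / 49.7 = 56.6 μL.

56.6 μL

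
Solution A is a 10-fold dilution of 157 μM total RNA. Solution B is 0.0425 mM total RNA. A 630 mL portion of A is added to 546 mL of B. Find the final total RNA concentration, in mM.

C_A = 157 μM / 10 = 15.7 μM.
C_B = 0.0425 mM = 42.5 μM.
C_mix = (C_A·V_A + C_B·V_B)/(V_A + V_B) = (15.7×630 + 42.5×546) / 1176 = 28.1 μM = 0.0281 mM.

0.0281 mM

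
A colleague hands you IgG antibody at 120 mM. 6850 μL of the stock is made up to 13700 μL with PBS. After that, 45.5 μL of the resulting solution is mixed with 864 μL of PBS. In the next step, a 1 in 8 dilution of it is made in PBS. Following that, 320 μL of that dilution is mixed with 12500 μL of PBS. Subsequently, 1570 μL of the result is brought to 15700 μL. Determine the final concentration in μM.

0.937 μM

Overall dilution factor = 2 × 19.99 × 8 × 40.06 × 10 = 1.28 × 10⁵.
120 mM / 1.28 × 10⁵ = 9.37 × 10⁻⁴ mM = 0.937 μM.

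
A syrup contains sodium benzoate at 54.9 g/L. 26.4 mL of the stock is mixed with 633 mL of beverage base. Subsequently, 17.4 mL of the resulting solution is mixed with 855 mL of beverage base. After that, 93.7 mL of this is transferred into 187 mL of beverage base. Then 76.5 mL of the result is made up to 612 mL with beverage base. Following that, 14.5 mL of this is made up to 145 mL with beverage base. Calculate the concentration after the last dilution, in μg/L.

Overall dilution factor = 24.98 × 50.14 × 2.996 × 8 × 10 = 3.00 × 10⁵.
54.9 g/L / 3.00 × 10⁵ = 1.83 × 10⁻⁴ g/L = 183 μg/L.

183 μg/L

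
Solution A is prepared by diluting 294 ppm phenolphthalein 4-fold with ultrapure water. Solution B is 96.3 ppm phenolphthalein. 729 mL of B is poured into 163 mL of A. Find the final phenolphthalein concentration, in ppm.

C_A = 294 ppm / 4 = 73.5 ppm.
C_mix = (C_A·V_A + C_B·V_B)/(V_A + V_B) = (73.5×163 + 96.3×729) / 892.0 = 92.1 ppm.

92.1 ppm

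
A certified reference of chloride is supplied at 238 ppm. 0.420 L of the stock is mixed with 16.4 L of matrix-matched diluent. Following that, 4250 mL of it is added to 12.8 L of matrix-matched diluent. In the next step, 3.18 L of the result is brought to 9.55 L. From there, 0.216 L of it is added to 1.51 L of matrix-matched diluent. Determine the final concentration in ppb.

Overall dilution factor = 40.05 × 4.012 × 3.003 × 7.991 = 3855.
238 ppm / 3855 = 0.0617 ppm = 61.7 ppb.

61.7 ppb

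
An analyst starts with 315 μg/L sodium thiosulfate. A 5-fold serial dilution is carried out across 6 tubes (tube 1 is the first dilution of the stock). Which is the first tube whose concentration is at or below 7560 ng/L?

tube 3

Tube n has concentration 315 μg/L / 5ⁿ.
Need 5ⁿ ≥ 315 μg/L / 7560 ng/L = 41.7, so n ≥ 2.32.
First such tube: n = 3.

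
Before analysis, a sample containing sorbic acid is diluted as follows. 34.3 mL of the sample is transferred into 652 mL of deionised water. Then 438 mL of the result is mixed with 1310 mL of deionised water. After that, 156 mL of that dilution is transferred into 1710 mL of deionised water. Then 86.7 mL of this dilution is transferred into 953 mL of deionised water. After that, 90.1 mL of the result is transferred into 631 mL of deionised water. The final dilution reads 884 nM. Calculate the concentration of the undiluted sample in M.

0.0810 M

Overall dilution factor = 20.01 × 3.991 × 11.96 × 11.99 × 8.003 = 9.17 × 10⁴.
Original = 884 nM × 9.17 × 10⁴ = 8.10 × 10⁷ nM = 0.0810 M.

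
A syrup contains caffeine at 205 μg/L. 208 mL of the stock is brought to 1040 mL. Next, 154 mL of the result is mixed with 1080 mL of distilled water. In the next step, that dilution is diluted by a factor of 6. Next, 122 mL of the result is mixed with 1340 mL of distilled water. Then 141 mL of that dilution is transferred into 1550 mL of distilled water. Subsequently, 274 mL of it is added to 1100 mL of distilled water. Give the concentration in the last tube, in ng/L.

1.18 ng/L

Overall dilution factor = 5 × 8.013 × 6 × 11.98 × 11.99 × 5.015 = 1.73 × 10⁵.
205 μg/L / 1.73 × 10⁵ = 1.18 × 10⁻³ μg/L = 1.18 ng/L.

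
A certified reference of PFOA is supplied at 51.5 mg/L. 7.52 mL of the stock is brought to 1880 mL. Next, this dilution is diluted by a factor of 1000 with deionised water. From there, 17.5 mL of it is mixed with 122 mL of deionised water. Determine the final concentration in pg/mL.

25.8 pg/mL

Overall dilution factor = 250 × 1000 × 7.971 = 1.99 × 10⁶.
51.5 mg/L / 1.99 × 10⁶ = 2.58 × 10⁻⁵ mg/L = 25.8 pg/mL.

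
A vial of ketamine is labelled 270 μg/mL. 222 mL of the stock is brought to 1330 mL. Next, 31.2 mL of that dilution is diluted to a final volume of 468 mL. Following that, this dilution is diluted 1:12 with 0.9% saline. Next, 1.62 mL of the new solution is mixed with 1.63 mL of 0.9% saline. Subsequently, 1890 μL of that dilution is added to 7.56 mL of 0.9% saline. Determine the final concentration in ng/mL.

Overall dilution factor = 5.991 × 15 × 12 × 2.006 × 5 = 1.08 × 10⁴.
270 μg/mL / 1.08 × 10⁴ = 0.0250 μg/mL = 25.0 ng/mL.

25.0 ng/mL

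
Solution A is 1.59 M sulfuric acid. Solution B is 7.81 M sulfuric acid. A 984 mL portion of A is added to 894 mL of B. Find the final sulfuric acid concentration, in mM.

4550 mM

C_mix = (C_A·V_A + C_B·V_B)/(V_A + V_B) = (1.59×984 + 7.81×894) / 1878 = 4.55 M = 4550 mM.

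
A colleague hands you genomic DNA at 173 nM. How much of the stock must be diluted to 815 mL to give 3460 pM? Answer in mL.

16.3 mL

3460 pM = 3.46 nM.
V₁ = C₂V₂/C₁ = 3.46 × 815 / 173 = 16.3 mL.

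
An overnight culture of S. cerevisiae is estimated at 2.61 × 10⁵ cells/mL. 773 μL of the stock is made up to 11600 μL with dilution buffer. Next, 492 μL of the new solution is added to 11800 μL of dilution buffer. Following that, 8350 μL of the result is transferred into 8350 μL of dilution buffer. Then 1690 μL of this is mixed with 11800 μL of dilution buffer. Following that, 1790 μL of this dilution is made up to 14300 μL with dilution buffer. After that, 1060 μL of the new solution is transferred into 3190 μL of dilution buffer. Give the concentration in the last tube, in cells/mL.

1.36 cells/mL

Overall dilution factor = 15.01 × 24.98 × 2 × 7.982 × 7.989 × 4.009 = 1.92 × 10⁵.
2.61 × 10⁵ cells/mL / 1.92 × 10⁵ = 1.36 cells/mL.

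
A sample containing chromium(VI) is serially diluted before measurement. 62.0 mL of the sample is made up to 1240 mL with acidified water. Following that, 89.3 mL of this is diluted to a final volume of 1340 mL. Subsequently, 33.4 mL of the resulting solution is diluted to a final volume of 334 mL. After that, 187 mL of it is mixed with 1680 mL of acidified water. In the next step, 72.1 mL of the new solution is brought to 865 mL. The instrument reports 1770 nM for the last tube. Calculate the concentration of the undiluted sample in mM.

Overall dilution factor = 20 × 15.01 × 10 × 9.984 × 12.00 = 3.59 × 10⁵.
Original = 1770 nM × 3.59 × 10⁵ = 6.36 × 10⁸ nM = 636 mM.

636 mM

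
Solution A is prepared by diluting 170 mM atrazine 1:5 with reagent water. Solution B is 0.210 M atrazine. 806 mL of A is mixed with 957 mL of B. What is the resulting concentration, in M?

C_A = 170 mM / 5 = 34.0 mM.
C_B = 0.210 M = 210 mM.
C_mix = (C_A·V_A + C_B·V_B)/(V_A + V_B) = (34.0×806 + 210×957) / 1763 = 130 mM = 0.130 M.

0.130 M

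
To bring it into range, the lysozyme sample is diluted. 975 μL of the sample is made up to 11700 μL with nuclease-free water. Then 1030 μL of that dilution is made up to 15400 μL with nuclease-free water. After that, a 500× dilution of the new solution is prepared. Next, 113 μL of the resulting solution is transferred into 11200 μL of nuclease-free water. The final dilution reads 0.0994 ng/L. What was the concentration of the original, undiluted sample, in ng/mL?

893 ng/mL

Overall dilution factor = 12 × 14.95 × 500 × 100.1 = 8.98 × 10⁶.
Original = 0.0994 ng/L × 8.98 × 10⁶ = 8.93 × 10⁵ ng/L = 893 ng/mL.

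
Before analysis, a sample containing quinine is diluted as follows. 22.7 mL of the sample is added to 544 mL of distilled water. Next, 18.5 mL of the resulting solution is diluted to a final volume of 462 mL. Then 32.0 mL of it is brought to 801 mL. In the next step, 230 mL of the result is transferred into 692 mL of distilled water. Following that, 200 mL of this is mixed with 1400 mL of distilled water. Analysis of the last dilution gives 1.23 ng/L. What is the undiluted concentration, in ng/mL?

616 ng/mL

Overall dilution factor = 24.96 × 24.97 × 25.03 × 4.009 × 8 = 5.00 × 10⁵.
Original = 1.23 ng/L × 5.00 × 10⁵ = 6.16 × 10⁵ ng/L = 616 ng/mL.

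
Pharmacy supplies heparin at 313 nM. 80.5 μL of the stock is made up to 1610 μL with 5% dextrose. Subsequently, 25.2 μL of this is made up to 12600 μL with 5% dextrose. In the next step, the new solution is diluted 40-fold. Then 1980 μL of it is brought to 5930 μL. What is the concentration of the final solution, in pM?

Overall dilution factor = 20 × 500 × 40 × 2.995 = 1.20 × 10⁶.
313 nM / 1.20 × 10⁶ = 2.61 × 10⁻⁴ nM = 0.261 pM.

0.261 pM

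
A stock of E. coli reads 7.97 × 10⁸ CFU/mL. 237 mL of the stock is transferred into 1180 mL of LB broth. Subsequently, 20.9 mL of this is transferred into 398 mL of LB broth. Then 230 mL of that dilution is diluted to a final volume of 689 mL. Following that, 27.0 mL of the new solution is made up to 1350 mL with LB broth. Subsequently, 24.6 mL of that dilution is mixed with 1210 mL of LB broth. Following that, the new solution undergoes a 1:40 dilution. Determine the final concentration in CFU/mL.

22.1 CFU/mL

Overall dilution factor = 5.979 × 20.04 × 2.996 × 50 × 50.19 × 40 = 3.60 × 10⁷.
7.97 × 10⁸ CFU/mL / 3.60 × 10⁷ = 22.1 CFU/mL.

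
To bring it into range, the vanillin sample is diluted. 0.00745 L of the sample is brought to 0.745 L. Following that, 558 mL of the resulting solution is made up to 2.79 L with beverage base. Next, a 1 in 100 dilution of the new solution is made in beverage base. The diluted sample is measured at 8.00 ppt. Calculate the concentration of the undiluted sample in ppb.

400 ppb

Overall dilution factor = 100 × 5 × 100 = 5.00 × 10⁴.
Original = 8.00 ppt × 5.00 × 10⁴ = 4.00 × 10⁵ ppt = 400 ppb.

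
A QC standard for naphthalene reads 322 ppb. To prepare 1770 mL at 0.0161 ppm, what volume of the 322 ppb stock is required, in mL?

88.5 mL

0.0161 ppm = 16.1 ppb.
V₁ = C₂V₂/C₁ = 16.1 × 1770 / 322 = 88.5 mL.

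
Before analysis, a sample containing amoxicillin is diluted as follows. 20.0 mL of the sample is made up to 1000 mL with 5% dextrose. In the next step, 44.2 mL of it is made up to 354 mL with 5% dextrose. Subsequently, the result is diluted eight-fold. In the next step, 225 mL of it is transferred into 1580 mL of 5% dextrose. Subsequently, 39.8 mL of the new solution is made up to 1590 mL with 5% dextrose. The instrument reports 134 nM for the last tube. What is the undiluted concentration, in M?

0.138 M

Overall dilution factor = 50 × 8.009 × 8 × 8.022 × 39.95 = 1.03 × 10⁶.
Original = 134 nM × 1.03 × 10⁶ = 1.38 × 10⁸ nM = 0.138 M.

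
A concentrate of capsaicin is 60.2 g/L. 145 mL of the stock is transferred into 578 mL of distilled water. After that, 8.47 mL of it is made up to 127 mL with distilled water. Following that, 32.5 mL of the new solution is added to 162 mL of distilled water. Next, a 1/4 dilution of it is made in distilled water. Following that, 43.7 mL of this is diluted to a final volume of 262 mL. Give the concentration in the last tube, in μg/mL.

Overall dilution factor = 4.986 × 14.99 × 5.985 × 4 × 5.995 = 1.07 × 10⁴.
60.2 g/L / 1.07 × 10⁴ = 5.61 × 10⁻³ g/L = 5.61 μg/mL.

5.61 μg/mL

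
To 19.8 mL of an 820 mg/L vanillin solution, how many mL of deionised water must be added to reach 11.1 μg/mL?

11.1 μg/mL = 11.1 mg/L.
V₂ = C₁V₁/C₂ = 820 × 19.8 / 11.1 = 1463 mL.
Diluent to add = V₂ − V₁ = 1463 − 19.8 = 1440 mL.

1440 mL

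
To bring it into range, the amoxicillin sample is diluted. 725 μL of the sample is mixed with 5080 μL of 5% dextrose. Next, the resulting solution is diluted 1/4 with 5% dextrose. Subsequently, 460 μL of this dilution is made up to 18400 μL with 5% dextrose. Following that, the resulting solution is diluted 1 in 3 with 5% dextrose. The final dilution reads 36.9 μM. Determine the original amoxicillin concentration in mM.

Overall dilution factor = 8.007 × 4 × 40 × 3 = 3843.
Original = 36.9 μM × 3843 = 1.42 × 10⁵ μM = 142 mM.

142 mM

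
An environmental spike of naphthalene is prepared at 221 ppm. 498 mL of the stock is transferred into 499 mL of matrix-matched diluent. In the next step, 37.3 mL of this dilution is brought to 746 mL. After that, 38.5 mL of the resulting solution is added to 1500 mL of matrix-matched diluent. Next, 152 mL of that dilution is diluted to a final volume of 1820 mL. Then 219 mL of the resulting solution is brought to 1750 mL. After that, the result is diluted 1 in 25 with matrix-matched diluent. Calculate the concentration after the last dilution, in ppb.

Overall dilution factor = 2.002 × 20 × 39.96 × 11.97 × 7.991 × 25 = 3.83 × 10⁶.
221 ppm / 3.83 × 10⁶ = 5.77 × 10⁻⁵ ppm = 0.0577 ppb.

0.0577 ppb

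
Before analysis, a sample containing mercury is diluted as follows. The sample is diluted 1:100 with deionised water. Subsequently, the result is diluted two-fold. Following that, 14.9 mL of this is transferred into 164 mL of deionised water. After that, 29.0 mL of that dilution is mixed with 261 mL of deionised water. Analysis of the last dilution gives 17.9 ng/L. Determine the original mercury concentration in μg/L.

430 μg/L

Overall dilution factor = 100 × 2 × 12.01 × 10 = 2.40 × 10⁴.
Original = 17.9 ng/L × 2.40 × 10⁴ = 4.30 × 10⁵ ng/L = 430 μg/L.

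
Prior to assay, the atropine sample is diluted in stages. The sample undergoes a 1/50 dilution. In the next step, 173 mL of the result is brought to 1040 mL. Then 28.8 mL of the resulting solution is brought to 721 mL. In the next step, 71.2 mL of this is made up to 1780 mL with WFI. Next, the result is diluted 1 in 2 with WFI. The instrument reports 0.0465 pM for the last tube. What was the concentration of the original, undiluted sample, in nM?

Overall dilution factor = 50 × 6.012 × 25.03 × 25 × 2 = 3.76 × 10⁵.
Original = 0.0465 pM × 3.76 × 10⁵ = 1.75 × 10⁴ pM = 17.5 nM.

17.5 nM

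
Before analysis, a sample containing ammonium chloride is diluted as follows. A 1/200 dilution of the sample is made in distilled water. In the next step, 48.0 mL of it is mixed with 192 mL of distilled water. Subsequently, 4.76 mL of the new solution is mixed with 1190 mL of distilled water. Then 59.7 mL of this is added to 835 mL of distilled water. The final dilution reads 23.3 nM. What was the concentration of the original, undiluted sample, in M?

0.0876 M

Overall dilution factor = 200 × 5 × 251 × 14.99 = 3.76 × 10⁶.
Original = 23.3 nM × 3.76 × 10⁶ = 8.76 × 10⁷ nM = 0.0876 M.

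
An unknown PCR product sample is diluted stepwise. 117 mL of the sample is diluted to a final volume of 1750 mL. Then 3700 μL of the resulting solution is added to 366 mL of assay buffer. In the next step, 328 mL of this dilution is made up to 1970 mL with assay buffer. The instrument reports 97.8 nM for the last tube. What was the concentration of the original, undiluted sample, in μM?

Overall dilution factor = 14.96 × 99.92 × 6.006 = 8976.
Original = 97.8 nM × 8976 = 8.78 × 10⁵ nM = 878 μM.

878 μM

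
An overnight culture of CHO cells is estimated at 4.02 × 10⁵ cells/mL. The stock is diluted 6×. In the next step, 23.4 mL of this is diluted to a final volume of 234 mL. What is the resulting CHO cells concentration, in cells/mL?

6700 cells/mL

Overall dilution factor = 6 × 10 = 60.0.
4.02 × 10⁵ cells/mL / 60.0 = 6700 cells/mL.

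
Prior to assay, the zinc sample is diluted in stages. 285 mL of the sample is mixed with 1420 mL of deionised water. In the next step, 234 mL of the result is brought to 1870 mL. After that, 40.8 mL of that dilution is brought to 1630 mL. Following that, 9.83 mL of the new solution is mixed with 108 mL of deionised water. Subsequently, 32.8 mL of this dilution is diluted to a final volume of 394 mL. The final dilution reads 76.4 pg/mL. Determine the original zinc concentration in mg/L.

21.0 mg/L

Overall dilution factor = 5.982 × 7.991 × 39.95 × 11.99 × 12.01 = 2.75 × 10⁵.
Original = 76.4 pg/mL × 2.75 × 10⁵ = 2.10 × 10⁷ pg/mL = 21.0 mg/L.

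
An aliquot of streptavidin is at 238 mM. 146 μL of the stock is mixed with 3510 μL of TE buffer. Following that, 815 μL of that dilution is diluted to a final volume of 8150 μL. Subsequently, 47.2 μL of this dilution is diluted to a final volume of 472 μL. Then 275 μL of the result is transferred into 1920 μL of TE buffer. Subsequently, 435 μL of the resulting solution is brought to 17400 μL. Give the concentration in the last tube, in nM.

298 nM

Overall dilution factor = 25.04 × 10 × 10 × 7.982 × 40 = 7.99 × 10⁵.
238 mM / 7.99 × 10⁵ = 2.98 × 10⁻⁴ mM = 298 nM.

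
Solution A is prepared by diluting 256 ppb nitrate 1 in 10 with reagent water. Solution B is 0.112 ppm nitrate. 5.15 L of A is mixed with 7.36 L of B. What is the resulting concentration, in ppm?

C_A = 256 ppb / 10 = 25.6 ppb.
C_B = 0.112 ppm = 112 ppb.
C_mix = (C_A·V_A + C_B·V_B)/(V_A + V_B) = (25.6×5.15 + 112×7.36) / 12.51 = 76.4 ppb = 0.0764 ppm.

0.0764 ppm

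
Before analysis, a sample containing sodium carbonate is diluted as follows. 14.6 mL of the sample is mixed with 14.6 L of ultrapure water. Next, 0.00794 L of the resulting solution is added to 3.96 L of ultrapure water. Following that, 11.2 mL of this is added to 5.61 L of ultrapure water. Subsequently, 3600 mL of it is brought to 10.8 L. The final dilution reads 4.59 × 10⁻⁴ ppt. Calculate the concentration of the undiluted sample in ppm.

0.346 ppm

Overall dilution factor = 1001 × 499.7 × 501.9 × 3 = 7.53 × 10⁸.
Original = 4.59 × 10⁻⁴ ppt × 7.53 × 10⁸ = 3.46 × 10⁵ ppt = 0.346 ppm.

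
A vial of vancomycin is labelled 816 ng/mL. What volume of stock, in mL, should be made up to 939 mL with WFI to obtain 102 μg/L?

117 mL

102 μg/L = 102 ng/mL.
V₁ = C₂V₂/C₁ = 102 × 939 / 816 = 117 mL.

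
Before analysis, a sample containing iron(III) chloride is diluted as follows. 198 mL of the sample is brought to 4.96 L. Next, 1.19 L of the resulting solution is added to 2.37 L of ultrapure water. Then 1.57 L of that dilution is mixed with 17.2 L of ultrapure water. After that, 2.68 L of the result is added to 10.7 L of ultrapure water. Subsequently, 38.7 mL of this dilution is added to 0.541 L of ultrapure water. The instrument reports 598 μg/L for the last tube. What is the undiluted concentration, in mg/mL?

40.1 mg/mL

Overall dilution factor = 25.05 × 2.992 × 11.96 × 4.993 × 14.98 = 6.70 × 10⁴.
Original = 598 μg/L × 6.70 × 10⁴ = 4.01 × 10⁷ μg/L = 40.1 mg/mL.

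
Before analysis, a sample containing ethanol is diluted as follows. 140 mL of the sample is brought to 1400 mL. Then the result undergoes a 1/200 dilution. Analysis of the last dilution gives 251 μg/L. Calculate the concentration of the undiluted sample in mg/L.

Overall dilution factor = 10 × 200 = 2000.
Original = 251 μg/L × 2000 = 5.02 × 10⁵ μg/L = 502 mg/L.

502 mg/L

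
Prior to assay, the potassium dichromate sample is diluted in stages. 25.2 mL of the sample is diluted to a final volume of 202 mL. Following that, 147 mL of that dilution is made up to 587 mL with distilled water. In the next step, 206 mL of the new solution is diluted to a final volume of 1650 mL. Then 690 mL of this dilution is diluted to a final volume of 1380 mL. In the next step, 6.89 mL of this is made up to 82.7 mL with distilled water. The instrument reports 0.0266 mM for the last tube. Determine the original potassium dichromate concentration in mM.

164 mM

Overall dilution factor = 8.016 × 3.993 × 8.010 × 2 × 12.00 = 6155.
Original = 0.0266 mM × 6155 = 164 mM.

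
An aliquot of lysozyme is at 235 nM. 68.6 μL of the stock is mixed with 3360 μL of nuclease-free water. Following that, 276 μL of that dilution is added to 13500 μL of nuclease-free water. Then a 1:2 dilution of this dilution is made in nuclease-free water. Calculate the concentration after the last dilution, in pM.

47.1 pM

Overall dilution factor = 49.98 × 49.91 × 2 = 4989.
235 nM / 4989 = 0.0471 nM = 47.1 pM.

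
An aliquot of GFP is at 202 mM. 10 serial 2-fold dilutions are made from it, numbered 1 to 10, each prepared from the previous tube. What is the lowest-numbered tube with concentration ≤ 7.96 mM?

tube 5

Tube n has concentration 202 mM / 2ⁿ.
Need 2ⁿ ≥ 202 mM / 7.96 mM = 25.4, so n ≥ 4.67.
First such tube: n = 5.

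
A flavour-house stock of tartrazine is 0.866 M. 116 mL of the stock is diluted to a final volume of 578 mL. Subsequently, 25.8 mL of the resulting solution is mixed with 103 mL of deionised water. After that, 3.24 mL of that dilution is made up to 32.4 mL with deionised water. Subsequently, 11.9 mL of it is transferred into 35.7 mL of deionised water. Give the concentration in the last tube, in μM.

870 μM

Overall dilution factor = 4.983 × 4.992 × 10 × 4 = 995.
0.866 M / 995 = 8.70 × 10⁻⁴ M = 870 μM.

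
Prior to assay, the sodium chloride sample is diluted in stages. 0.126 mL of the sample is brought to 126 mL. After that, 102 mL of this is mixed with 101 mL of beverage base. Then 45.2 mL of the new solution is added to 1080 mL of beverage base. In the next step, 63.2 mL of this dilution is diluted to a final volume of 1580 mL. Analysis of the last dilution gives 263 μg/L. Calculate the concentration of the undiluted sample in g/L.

326 g/L

Overall dilution factor = 1000 × 1.990 × 24.89 × 25 = 1.24 × 10⁶.
Original = 263 μg/L × 1.24 × 10⁶ = 3.26 × 10⁸ μg/L = 326 g/L.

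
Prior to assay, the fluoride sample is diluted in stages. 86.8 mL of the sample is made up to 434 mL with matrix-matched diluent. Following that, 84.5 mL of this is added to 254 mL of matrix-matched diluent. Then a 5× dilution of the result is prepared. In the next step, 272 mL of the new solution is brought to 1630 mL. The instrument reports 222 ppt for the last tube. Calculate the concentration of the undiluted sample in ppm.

0.133 ppm

Overall dilution factor = 5 × 4.006 × 5 × 5.993 = 600.
Original = 222 ppt × 600 = 1.33 × 10⁵ ppt = 0.133 ppm.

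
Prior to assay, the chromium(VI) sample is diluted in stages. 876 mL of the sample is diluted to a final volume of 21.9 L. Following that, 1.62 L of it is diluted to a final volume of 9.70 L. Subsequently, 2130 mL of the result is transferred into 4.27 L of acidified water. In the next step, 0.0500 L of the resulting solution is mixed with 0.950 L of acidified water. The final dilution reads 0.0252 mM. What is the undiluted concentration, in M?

0.227 M

Overall dilution factor = 25 × 5.988 × 3.005 × 20 = 8996.
Original = 0.0252 mM × 8996 = 227 mM = 0.227 M.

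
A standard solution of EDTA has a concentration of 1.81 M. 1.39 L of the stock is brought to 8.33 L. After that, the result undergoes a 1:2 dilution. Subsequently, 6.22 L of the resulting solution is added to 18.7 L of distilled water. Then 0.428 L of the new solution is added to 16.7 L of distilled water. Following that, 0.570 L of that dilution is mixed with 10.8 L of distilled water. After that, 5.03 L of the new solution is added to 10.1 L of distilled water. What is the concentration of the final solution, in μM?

Overall dilution factor = 5.993 × 2 × 4.006 × 40.02 × 19.95 × 3.008 = 1.15 × 10⁵.
1.81 M / 1.15 × 10⁵ = 1.57 × 10⁻⁵ M = 15.7 μM.

15.7 μM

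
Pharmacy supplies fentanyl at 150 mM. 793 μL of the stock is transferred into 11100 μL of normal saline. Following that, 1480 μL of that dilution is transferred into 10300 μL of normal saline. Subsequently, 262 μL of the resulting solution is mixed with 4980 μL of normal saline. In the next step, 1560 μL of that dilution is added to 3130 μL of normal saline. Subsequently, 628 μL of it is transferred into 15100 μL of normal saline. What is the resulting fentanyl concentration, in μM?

0.834 μM

Overall dilution factor = 15.00 × 7.959 × 20.01 × 3.006 × 25.04 = 1.80 × 10⁵.
150 mM / 1.80 × 10⁵ = 8.34 × 10⁻⁴ mM = 0.834 μM.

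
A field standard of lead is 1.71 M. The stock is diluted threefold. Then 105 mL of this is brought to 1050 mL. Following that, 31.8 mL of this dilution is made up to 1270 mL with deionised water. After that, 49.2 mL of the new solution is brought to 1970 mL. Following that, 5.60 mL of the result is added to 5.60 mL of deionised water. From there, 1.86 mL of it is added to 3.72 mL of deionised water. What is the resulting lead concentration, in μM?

Overall dilution factor = 3 × 10 × 39.94 × 40.04 × 2 × 3 = 2.88 × 10⁵.
1.71 M / 2.88 × 10⁵ = 5.94 × 10⁻⁶ M = 5.94 μM.

5.94 μM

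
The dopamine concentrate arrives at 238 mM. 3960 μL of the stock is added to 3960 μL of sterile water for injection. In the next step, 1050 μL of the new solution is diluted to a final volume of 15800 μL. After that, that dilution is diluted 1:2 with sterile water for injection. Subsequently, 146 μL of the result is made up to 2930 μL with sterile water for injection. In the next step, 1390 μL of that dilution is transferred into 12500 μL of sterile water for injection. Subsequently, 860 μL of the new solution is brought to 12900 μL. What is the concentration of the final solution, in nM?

Overall dilution factor = 2 × 15.05 × 2 × 20.07 × 9.993 × 15 = 1.81 × 10⁵.
238 mM / 1.81 × 10⁵ = 1.31 × 10⁻³ mM = 1310 nM.

1310 nM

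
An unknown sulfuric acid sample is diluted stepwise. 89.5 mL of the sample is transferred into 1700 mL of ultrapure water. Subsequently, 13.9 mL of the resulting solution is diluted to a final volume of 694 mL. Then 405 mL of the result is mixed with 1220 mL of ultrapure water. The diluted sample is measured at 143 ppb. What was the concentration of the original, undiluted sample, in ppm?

Overall dilution factor = 19.99 × 49.93 × 4.012 = 4005.
Original = 143 ppb × 4005 = 5.73 × 10⁵ ppb = 573 ppm.

573 ppm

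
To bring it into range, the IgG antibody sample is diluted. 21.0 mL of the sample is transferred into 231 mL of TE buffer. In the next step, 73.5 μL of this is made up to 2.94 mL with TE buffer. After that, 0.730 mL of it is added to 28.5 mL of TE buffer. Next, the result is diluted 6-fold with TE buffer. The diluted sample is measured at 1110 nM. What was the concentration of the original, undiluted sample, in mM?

Overall dilution factor = 12 × 40 × 40.04 × 6 = 1.15 × 10⁵.
Original = 1110 nM × 1.15 × 10⁵ = 1.28 × 10⁸ nM = 128 mM.

128 mM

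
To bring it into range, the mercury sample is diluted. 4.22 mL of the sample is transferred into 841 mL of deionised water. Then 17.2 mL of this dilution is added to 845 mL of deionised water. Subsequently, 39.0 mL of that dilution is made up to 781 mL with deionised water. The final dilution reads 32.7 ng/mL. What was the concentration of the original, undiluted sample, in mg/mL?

6.57 mg/mL

Overall dilution factor = 200.3 × 50.13 × 20.03 = 2.01 × 10⁵.
Original = 32.7 ng/mL × 2.01 × 10⁵ = 6.57 × 10⁶ ng/mL = 6.57 mg/mL.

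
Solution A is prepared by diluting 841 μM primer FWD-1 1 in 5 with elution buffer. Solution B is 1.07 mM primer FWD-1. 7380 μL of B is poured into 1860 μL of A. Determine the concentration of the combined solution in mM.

C_A = 841 μM / 5 = 168 μM.
C_B = 1.07 mM = 1070 μM.
C_mix = (C_A·V_A + C_B·V_B)/(V_A + V_B) = (168×1860 + 1070×7380) / 9240 = 888 μM = 0.888 mM.

0.888 mM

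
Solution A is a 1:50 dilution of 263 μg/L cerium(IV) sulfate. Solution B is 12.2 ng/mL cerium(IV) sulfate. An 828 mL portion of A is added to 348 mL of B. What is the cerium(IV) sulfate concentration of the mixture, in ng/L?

7310 ng/L

C_A = 263 μg/L / 50 = 5.26 μg/L.
C_B = 12.2 ng/mL = 12.2 μg/L.
C_mix = (C_A·V_A + C_B·V_B)/(V_A + V_B) = (5.26×828 + 12.2×348) / 1176 = 7.31 μg/L = 7310 ng/L.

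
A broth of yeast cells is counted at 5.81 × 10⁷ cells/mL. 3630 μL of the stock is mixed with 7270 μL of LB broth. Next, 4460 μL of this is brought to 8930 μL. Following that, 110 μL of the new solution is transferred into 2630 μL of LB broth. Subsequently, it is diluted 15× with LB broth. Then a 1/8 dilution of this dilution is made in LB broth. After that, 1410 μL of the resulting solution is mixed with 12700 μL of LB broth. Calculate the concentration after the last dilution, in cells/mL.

323 cells/mL

Overall dilution factor = 3.003 × 2.002 × 24.91 × 15 × 8 × 10.01 = 1.80 × 10⁵.
5.81 × 10⁷ cells/mL / 1.80 × 10⁵ = 323 cells/mL.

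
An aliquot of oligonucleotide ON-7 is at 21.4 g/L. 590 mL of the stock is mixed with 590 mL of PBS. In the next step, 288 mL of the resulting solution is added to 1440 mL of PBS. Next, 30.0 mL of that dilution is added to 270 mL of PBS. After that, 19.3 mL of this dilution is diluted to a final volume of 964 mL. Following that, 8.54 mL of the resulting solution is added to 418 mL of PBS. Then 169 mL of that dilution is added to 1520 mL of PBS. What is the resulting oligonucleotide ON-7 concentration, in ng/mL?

7.15 ng/mL

Overall dilution factor = 2 × 6 × 10 × 49.95 × 49.95 × 9.994 = 2.99 × 10⁶.
21.4 g/L / 2.99 × 10⁶ = 7.15 × 10⁻⁶ g/L = 7.15 ng/mL.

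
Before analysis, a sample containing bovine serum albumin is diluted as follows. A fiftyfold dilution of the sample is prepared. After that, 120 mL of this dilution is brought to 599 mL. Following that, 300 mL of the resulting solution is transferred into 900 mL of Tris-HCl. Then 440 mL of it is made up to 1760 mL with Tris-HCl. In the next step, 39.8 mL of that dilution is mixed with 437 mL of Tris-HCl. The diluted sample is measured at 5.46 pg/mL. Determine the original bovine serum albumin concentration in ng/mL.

Overall dilution factor = 50 × 4.992 × 4 × 4 × 11.98 = 4.78 × 10⁴.
Original = 5.46 pg/mL × 4.78 × 10⁴ = 2.61 × 10⁵ pg/mL = 261 ng/mL.

261 ng/mL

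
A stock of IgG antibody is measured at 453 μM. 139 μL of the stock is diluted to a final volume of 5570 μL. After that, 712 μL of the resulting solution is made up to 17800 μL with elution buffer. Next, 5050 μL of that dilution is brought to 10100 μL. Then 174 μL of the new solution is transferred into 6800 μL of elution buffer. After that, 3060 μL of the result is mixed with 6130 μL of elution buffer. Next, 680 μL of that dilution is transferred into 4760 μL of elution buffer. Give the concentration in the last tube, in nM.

Overall dilution factor = 40.07 × 25 × 2 × 40.08 × 3.003 × 8 = 1.93 × 10⁶.
453 μM / 1.93 × 10⁶ = 2.35 × 10⁻⁴ μM = 0.235 nM.

0.235 nM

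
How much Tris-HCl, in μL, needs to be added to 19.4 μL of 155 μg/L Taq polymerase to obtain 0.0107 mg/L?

0.0107 mg/L = 10.7 μg/L.
V₂ = C₁V₁/C₂ = 155 × 19.4 / 10.7 = 281 μL.
Diluent to add = V₂ − V₁ = 281 − 19.4 = 262 μL.

262 μL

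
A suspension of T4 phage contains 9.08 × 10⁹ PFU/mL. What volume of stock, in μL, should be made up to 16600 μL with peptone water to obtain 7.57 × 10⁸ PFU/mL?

1380 μL

V₁ = C₂V₂/C₁ = 7.57 × 10⁸ × 16600 / 9.08 × 10⁹ = 1384 μL.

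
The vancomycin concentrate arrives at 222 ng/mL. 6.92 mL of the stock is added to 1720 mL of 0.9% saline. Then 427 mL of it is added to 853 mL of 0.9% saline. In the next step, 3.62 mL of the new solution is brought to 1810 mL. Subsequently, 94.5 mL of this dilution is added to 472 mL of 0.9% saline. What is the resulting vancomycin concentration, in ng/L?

0.0990 ng/L

Overall dilution factor = 249.6 × 2.998 × 500 × 5.995 = 2.24 × 10⁶.
222 ng/mL / 2.24 × 10⁶ = 9.90 × 10⁻⁵ ng/mL = 0.0990 ng/L.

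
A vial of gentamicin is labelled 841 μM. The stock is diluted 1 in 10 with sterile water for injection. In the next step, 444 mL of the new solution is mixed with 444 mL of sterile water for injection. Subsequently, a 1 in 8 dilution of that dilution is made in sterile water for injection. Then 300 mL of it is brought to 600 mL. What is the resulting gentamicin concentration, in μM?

Overall dilution factor = 10 × 2 × 8 × 2 = 320.
841 μM / 320 = 2.63 μM.

2.63 μM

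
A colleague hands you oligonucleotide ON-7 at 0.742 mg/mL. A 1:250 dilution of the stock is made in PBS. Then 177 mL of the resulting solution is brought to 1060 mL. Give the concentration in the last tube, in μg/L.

496 μg/L

Overall dilution factor = 250 × 5.989 = 1497.
0.742 mg/mL / 1497 = 4.96 × 10⁻⁴ mg/mL = 496 μg/L.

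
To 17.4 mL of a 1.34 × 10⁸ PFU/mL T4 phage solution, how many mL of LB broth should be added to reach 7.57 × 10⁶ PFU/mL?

291 mL

V₂ = C₁V₁/C₂ = 1.34 × 10⁸ × 17.4 / 7.57 × 10⁶ = 308 mL.
Diluent to add = V₂ − V₁ = 308 − 17.4 = 291 mL.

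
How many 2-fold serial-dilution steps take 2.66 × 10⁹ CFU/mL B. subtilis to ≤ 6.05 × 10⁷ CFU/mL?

Need 2ⁿ ≥ 44.0, so n ≥ log(44.0)/log(2) = 5.46.
Minimum whole steps: n = 6.

6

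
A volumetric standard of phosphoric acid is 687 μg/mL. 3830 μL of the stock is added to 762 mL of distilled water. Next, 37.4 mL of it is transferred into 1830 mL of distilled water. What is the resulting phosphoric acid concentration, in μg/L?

68.8 μg/L

Overall dilution factor = 200.0 × 49.93 = 9984.
687 μg/mL / 9984 = 0.0688 μg/mL = 68.8 μg/L.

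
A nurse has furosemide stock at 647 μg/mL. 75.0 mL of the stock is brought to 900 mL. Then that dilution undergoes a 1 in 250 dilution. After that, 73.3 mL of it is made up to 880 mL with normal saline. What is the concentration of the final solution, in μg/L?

Overall dilution factor = 12 × 250 × 12.01 = 3.60 × 10⁴.
647 μg/mL / 3.60 × 10⁴ = 0.0180 μg/mL = 18.0 μg/L.

18.0 μg/L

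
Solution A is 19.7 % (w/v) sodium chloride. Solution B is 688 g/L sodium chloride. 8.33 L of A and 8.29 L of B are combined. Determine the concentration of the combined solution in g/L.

C_B = 688 g/L = 68.8 % (w/v).
C_mix = (C_A·V_A + C_B·V_B)/(V_A + V_B) = (19.7×8.33 + 68.8×8.29) / 16.62 = 44.2 % (w/v) = 442 g/L.

442 g/L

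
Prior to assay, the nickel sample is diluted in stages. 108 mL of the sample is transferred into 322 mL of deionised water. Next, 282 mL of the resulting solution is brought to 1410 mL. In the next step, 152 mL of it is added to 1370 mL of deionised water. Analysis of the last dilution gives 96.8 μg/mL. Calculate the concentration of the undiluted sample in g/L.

19.3 g/L

Overall dilution factor = 3.981 × 5 × 10.01 = 199.
Original = 96.8 μg/mL × 199 = 1.93 × 10⁴ μg/mL = 19.3 g/L.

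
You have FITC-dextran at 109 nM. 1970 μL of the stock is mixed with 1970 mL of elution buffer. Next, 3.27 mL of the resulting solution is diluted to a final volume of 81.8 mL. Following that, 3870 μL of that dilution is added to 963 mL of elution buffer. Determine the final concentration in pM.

0.0174 pM

Overall dilution factor = 1001 × 25.02 × 249.8 = 6.26 × 10⁶.
109 nM / 6.26 × 10⁶ = 1.74 × 10⁻⁵ nM = 0.0174 pM.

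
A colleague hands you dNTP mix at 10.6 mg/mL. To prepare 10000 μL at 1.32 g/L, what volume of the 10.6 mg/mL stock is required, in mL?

1.32 g/L = 1.32 mg/mL.
V₁ = C₂V₂/C₁ = 1.32 × 10000 / 10.6 = 1245 μL = 1.25 mL.

1.25 mL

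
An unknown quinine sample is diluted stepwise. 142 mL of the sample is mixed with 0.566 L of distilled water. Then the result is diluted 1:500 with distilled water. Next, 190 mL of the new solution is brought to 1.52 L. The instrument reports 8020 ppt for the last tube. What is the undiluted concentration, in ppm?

Overall dilution factor = 4.986 × 500 × 8 = 1.99 × 10⁴.
Original = 8020 ppt × 1.99 × 10⁴ = 1.60 × 10⁸ ppt = 160 ppm.

160 ppm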